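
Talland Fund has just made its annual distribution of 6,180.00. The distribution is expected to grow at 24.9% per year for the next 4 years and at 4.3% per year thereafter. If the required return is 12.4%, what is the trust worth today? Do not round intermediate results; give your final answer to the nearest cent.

153731.68

D_1 = 7718.82000
D_2 = 9640.80618
D_3 = 12041.36692
D_4 = 15039.66728
Terminal value at year 4: TV = D_4×(1+g_2)/(r−g_2) = 15686.37297/0.081 = 193658.92561
P_0 = D_1/(1+r)^1 + D_2/(1+r)^2 + D_3/(1+r)^3 + D_4/(1+r)^4 + TV/(1+r)^4
    = 6867.27758 + 7630.98728 + 8479.62910 + 9422.64835 + 121331.13862 = 153731.68092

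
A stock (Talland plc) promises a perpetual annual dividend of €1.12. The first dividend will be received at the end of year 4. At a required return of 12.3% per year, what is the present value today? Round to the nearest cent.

Value at end of year 3: C / r = €1.12 / 0.123 = €9.1057
Discount to today: PV = €9.1057 / (1 + 0.123)^3 = €9.1057 / 1.416248 = €6.43

€6.43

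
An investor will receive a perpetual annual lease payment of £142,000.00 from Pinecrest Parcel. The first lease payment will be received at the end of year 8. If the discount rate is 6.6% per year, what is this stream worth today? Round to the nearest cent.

£1375447.37

Value at end of year 7: C / r = £142,000.00 / 0.066 = £2,151,515.1515
Discount to today: PV = £2,151,515.1515 / (1 + 0.066)^7 = £2,151,515.1515 / 1.564229 = £1,375,447.37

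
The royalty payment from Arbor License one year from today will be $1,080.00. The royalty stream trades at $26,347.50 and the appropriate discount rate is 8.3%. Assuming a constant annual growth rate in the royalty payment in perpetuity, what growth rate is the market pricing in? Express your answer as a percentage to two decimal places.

4.20%

P = D₁/(r−g) ⇒ g = r − D₁/P = 0.083 − $1,080.00/$26,347.50 = 0.042009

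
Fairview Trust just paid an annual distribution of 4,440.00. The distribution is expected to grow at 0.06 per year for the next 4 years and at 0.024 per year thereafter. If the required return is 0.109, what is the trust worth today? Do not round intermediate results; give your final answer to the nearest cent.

D_1 = 4706.40000
D_2 = 4988.78400
D_3 = 5288.11104
D_4 = 5605.39770
Terminal value at year 4: TV = D_4×(1+g_2)/(r−g_2) = 5739.92725/0.085 = 67528.55585
P_0 = D_1/(1+r)^1 + D_2/(1+r)^2 + D_3/(1+r)^3 + D_4/(1+r)^4 + TV/(1+r)^4
    = 4243.82326 + 4056.31439 + 3877.09040 + 3705.78523 + 44643.81271 = 60526.82600

60526.83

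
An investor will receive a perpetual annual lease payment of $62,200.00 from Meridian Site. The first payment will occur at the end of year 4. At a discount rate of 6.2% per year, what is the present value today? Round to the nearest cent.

$837577.78

Value at end of year 3: C / r = $62,200.00 / 0.062 = $1,003,225.8065
Discount to today: PV = $1,003,225.8065 / (1 + 0.062)^3 = $1,003,225.8065 / 1.197770 = $837,577.78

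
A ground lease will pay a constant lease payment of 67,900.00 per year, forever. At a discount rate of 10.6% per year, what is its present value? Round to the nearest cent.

Level perpetuity: PV = C / r = 67,900.00 / 0.106 = 640,566.04

640566.04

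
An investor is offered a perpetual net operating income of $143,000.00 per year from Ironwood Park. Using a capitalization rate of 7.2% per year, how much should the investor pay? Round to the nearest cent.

$1986111.11

Level perpetuity: PV = C / r = $143,000.00 / 0.072 = $1,986,111.11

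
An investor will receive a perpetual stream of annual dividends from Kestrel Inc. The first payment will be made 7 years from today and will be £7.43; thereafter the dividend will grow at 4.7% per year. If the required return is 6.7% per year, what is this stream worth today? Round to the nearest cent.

£251.75

Value at end of year 6: C₁ / (r − g) = £7.43 / (0.067 − 0.047) = £371.5000
Discount to today: PV = £371.5000 / (1 + 0.067)^6 = £371.5000 / 1.475661 = £251.75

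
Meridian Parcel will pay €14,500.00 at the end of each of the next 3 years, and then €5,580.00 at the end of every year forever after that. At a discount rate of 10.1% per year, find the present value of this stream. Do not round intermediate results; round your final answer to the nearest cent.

€77391.25

PV of 3-year annuity: €14,500.00 × [1 − (1+0.101)^−3] / 0.101 = 35995.96568
Perpetuity value at year 3: €5,580.00 / 0.101 = 55247.52475
PV of perpetuity: 55247.52475 / (1+0.101)^3 = 41395.28417
Total PV = 35995.96568 + 41395.28417 = 77391.24985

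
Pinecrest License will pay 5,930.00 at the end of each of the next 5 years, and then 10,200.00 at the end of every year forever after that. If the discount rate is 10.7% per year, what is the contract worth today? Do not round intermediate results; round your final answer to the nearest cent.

79425.80

PV of 5-year annuity: 5,930.00 × [1 − (1+0.107)^−5] / 0.107 = 22083.07744
Perpetuity value at year 5: 10,200.00 / 0.107 = 95327.10280
PV of perpetuity: 95327.10280 / (1+0.107)^5 = 57342.72003
Total PV = 22083.07744 + 57342.72003 = 79425.79747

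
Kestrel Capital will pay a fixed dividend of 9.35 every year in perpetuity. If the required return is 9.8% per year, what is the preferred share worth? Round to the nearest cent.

95.41

Level perpetuity: PV = C / r = 9.35 / 0.098 = 95.41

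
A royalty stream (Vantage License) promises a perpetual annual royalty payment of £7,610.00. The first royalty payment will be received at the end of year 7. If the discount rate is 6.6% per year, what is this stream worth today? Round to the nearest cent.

£78577.37

Value at end of year 6: C / r = £7,610.00 / 0.066 = £115,303.0303
Discount to today: PV = £115,303.0303 / (1 + 0.066)^6 = £115,303.0303 / 1.467382 = £78,577.37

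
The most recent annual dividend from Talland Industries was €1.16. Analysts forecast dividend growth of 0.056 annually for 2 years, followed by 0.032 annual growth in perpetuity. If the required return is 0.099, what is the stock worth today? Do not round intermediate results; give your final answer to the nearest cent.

€18.68

D_1 = 1.22496
D_2 = 1.29356
Terminal value at year 2: TV = D_2×(1+g_2)/(r−g_2) = 1.33495/0.067 = 19.92465
P_0 = D_1/(1+r)^1 + D_2/(1+r)^2 + TV/(1+r)^2
    = 1.11461 + 1.07100 + 16.49663 = 18.68225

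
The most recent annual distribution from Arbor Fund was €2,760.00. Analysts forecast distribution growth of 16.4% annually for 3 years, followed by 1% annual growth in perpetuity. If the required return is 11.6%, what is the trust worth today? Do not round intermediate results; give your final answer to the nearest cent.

D_1 = 3212.64000
D_2 = 3739.51296
D_3 = 4352.79309
Terminal value at year 3: TV = D_3×(1+g_2)/(r−g_2) = 4396.32102/0.106 = 41474.72657
P_0 = D_1/(1+r)^1 + D_2/(1+r)^2 + D_3/(1+r)^3 + TV/(1+r)^3
    = 2878.70968 + 3002.52515 + 3131.66601 + 29839.45919 = 38852.36003

€38852.36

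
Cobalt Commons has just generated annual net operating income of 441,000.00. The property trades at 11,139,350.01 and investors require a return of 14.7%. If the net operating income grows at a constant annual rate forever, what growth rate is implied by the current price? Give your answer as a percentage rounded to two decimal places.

P = D₀(1+g)/(r−g) ⇒ P(r−g) = D₀(1+g) ⇒ g(P+D₀) = P·r − D₀
g = (P·r − D₀)/(P + D₀) = (11,139,350.01×0.147 − 441,000.00) / (11,139,350.01 + 441,000.00) = 0.103320

10.33%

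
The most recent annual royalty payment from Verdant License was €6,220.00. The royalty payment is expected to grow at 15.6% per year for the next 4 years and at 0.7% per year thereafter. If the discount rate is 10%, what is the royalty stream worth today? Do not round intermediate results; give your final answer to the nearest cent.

€110359.99

D_1 = 7190.32000
D_2 = 8312.00992
D_3 = 9608.68347
D_4 = 11107.63809
Terminal value at year 4: TV = D_4×(1+g_2)/(r−g_2) = 11185.39156/0.093 = 120273.02747
P_0 = D_1/(1+r)^1 + D_2/(1+r)^2 + D_3/(1+r)^3 + D_4/(1+r)^4 + TV/(1+r)^4
    = 6536.65455 + 6869.42969 + 7219.14611 + 7586.66627 + 82148.09608 = 110359.99269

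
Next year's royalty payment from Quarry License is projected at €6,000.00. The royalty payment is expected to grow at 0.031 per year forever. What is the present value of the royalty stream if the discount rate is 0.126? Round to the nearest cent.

Growing perpetuity: P = D₁ / (r − g) = €6,000.0000 / (0.126 − 0.031) = €63,157.89

€63157.89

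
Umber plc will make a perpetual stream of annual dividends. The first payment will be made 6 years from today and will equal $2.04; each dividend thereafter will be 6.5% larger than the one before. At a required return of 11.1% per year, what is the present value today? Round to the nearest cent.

Value at end of year 5: C₁ / (r − g) = $2.04 / (0.111 − 0.065) = $44.3478
Discount to today: PV = $44.3478 / (1 + 0.111)^5 = $44.3478 / 1.692662 = $26.20

$26.20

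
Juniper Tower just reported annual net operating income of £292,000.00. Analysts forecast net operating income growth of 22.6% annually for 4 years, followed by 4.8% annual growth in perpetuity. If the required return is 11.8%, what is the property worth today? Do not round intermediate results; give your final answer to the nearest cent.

£7800465.58

D_1 = 357992.00000
D_2 = 438898.19200
D_3 = 538089.18339
D_4 = 659697.33884
Terminal value at year 4: TV = D_4×(1+g_2)/(r−g_2) = 691362.81110/0.07 = 9876611.58718
P_0 = D_1/(1+r)^1 + D_2/(1+r)^2 + D_3/(1+r)^3 + D_4/(1+r)^4 + TV/(1+r)^4
    = 320207.51342 + 351139.90291 + 385060.39442 + 422257.64183 + 6321800.12332 = 7800465.57589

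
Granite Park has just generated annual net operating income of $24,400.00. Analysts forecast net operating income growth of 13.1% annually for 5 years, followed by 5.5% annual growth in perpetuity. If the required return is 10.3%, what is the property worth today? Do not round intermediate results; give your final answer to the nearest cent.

$739517.66

D_1 = 27596.40000
D_2 = 31211.52840
D_3 = 35300.23862
D_4 = 39924.56988
D_5 = 45154.68853
Terminal value at year 5: TV = D_5×(1+g_2)/(r−g_2) = 47638.19640/0.048 = 992462.42507
P_0 = D_1/(1+r)^1 + D_2/(1+r)^2 + D_3/(1+r)^3 + D_4/(1+r)^4 + D_5/(1+r)^5 + TV/(1+r)^5
    = 25019.40163 + 25654.52697 + 26305.77516 + 26973.55549 + 27658.28763 + 607906.11360 = 739517.66048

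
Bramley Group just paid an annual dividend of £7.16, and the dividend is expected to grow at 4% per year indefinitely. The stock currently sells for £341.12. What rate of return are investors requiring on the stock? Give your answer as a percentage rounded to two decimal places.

D₁ = £7.16 × 1.04 = £7.4464
P = D₁/(r − g) ⇒ r = D₁/P + g = £7.4464/£341.12 + 0.04 = 0.021829 + 0.04 = 0.061829

6.18%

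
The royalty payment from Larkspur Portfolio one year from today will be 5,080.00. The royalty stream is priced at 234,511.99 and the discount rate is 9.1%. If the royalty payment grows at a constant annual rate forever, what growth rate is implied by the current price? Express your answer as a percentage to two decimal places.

6.93%

P = D₁/(r−g) ⇒ g = r − D₁/P = 0.091 − 5,080.00/234,511.99 = 0.069338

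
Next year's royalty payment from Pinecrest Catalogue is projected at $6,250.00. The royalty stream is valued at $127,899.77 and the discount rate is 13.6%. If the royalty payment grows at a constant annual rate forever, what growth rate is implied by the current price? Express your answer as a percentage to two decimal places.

P = D₁/(r−g) ⇒ g = r − D₁/P = 0.136 − $6,250.00/$127,899.77 = 0.087134

8.71%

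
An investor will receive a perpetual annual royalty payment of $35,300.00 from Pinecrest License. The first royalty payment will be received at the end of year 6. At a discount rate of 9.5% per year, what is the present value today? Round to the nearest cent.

Value at end of year 5: C / r = $35,300.00 / 0.095 = $371,578.9474
Discount to today: PV = $371,578.9474 / (1 + 0.095)^5 = $371,578.9474 / 1.574239 = $236,037.23

$236037.23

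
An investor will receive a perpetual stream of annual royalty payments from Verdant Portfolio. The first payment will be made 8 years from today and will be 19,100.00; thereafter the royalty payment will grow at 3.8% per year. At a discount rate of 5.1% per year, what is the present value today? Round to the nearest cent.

Value at end of year 7: C₁ / (r − g) = 19,100.00 / (0.051 − 0.038) = 1,469,230.7692
Discount to today: PV = 1,469,230.7692 / (1 + 0.051)^7 = 1,469,230.7692 / 1.416508 = 1,037,220.29

1037220.29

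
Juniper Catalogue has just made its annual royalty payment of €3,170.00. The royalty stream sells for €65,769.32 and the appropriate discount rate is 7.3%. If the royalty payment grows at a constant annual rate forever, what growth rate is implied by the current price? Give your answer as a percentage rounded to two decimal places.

P = D₀(1+g)/(r−g) ⇒ P(r−g) = D₀(1+g) ⇒ g(P+D₀) = P·r − D₀
g = (P·r − D₀)/(P + D₀) = (€65,769.32×0.073 − €3,170.00) / (€65,769.32 + €3,170.00) = 0.023661

2.37%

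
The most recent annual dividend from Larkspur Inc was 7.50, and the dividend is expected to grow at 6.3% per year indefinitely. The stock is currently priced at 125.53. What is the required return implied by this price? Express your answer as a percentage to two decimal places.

12.65%

D₁ = 7.50 × 1.063 = 7.9725
P = D₁/(r − g) ⇒ r = D₁/P + g = 7.9725/125.53 + 0.063 = 0.063511 + 0.063 = 0.126511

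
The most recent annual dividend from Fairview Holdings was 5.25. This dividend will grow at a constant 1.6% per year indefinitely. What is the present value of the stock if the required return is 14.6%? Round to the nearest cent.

D₁ = D₀ × (1 + g) = 5.25 × 1.016 = 5.3340
Growing perpetuity: P = D₁ / (r − g) = 5.3340 / (0.146 − 0.016) = 41.03

41.03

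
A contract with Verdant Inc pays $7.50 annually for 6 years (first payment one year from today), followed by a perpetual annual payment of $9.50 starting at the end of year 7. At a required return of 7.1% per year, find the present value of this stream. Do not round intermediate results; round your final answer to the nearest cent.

$124.30

PV of 6-year annuity: $7.50 × [1 − (1+0.071)^−6] / 0.071 = 35.63895
Perpetuity value at year 6: $9.50 / 0.071 = 133.80282
PV of perpetuity: 133.80282 / (1+0.071)^6 = 88.66014
Total PV = 35.63895 + 88.66014 = 124.29910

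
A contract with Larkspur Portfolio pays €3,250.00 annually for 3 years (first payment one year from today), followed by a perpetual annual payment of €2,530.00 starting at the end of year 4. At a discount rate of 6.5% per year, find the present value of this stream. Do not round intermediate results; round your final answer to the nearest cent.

€40829.98

PV of 3-year annuity: €3,250.00 × [1 − (1+0.065)^−3] / 0.065 = 8607.54541
Perpetuity value at year 3: €2,530.00 / 0.065 = 38923.07692
PV of perpetuity: 38923.07692 / (1+0.065)^3 = 32222.43388
Total PV = 8607.54541 + 32222.43388 = 40829.97929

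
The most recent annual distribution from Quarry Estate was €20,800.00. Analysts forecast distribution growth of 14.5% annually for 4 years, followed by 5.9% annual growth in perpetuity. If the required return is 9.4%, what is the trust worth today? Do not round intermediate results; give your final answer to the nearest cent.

D_1 = 23816.00000
D_2 = 27269.32000
D_3 = 31223.37140
D_4 = 35750.76025
Terminal value at year 4: TV = D_4×(1+g_2)/(r−g_2) = 37860.05511/0.035 = 1081715.86023
P_0 = D_1/(1+r)^1 + D_2/(1+r)^2 + D_3/(1+r)^3 + D_4/(1+r)^4 + TV/(1+r)^4
    = 21769.65265 + 22784.50849 + 23846.67479 + 24958.35707 + 755168.57528 = 848527.76828

€848527.77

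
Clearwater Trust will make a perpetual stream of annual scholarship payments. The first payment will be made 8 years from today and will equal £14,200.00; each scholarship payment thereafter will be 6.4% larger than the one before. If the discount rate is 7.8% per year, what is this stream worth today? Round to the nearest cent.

£599554.94

Value at end of year 7: C₁ / (r − g) = £14,200.00 / (0.078 − 0.064) = £1,014,285.7143
Discount to today: PV = £1,014,285.7143 / (1 + 0.078)^7 = £1,014,285.7143 / 1.691731 = £599,554.94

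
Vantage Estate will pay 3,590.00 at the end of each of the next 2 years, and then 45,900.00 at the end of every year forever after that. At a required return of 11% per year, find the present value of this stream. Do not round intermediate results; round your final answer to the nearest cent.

344815.87

PV of 2-year annuity: 3,590.00 × [1 − (1+0.11)^−2] / 0.11 = 6147.95877
Perpetuity value at year 2: 45,900.00 / 0.11 = 417272.72727
PV of perpetuity: 417272.72727 / (1+0.11)^2 = 338667.90624
Total PV = 6147.95877 + 338667.90624 = 344815.86501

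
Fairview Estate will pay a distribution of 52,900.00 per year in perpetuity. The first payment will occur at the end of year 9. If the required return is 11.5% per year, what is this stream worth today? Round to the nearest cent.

Value at end of year 8: C / r = 52,900.00 / 0.115 = 460,000.0000
Discount to today: PV = 460,000.0000 / (1 + 0.115)^8 = 460,000.0000 / 2.388905 = 192,556.81

192556.81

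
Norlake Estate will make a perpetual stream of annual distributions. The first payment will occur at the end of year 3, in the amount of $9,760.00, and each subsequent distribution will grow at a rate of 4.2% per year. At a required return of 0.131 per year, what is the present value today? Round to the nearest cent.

Value at end of year 2: C₁ / (r − g) = $9,760.00 / (0.131 − 0.042) = $109,662.9213
Discount to today: PV = $109,662.9213 / (1 + 0.131)^2 = $109,662.9213 / 1.279161 = $85,730.35

$85730.35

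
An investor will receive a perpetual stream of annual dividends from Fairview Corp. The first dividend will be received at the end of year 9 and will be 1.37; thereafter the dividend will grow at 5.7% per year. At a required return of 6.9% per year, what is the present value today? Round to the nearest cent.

66.94

Value at end of year 8: C₁ / (r − g) = 1.37 / (0.069 − 0.057) = 114.1667
Discount to today: PV = 114.1667 / (1 + 0.069)^8 = 114.1667 / 1.705382 = 66.94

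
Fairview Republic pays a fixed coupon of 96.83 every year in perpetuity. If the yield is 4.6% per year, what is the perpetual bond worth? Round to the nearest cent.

2105.00

Level perpetuity: PV = C / r = 96.83 / 0.046 = 2,105.00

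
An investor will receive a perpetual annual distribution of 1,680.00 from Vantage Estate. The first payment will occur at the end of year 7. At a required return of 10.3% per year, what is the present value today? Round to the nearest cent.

Value at end of year 6: C / r = 1,680.00 / 0.103 = 16,310.6796
Discount to today: PV = 16,310.6796 / (1 + 0.103)^6 = 16,310.6796 / 1.800749 = 9,057.72

9057.72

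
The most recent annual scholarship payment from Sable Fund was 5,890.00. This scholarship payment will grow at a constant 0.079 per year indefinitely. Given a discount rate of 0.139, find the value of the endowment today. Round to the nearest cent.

D₁ = D₀ × (1 + g) = 5,890.00 × 1.079 = 6,355.3100
Growing perpetuity: P = D₁ / (r − g) = 6,355.3100 / (0.139 − 0.079) = 105,921.83

105921.83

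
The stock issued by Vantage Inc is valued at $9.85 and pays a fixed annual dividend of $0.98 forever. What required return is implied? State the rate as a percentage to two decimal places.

9.95%

P = C/r ⇒ r = C/P = $0.98/$9.85 = 0.099492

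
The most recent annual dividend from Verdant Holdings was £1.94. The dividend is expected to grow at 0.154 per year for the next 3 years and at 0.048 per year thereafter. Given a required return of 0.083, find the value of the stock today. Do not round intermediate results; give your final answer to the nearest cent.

£76.90

D_1 = 2.23876
D_2 = 2.58353
D_3 = 2.98139
Terminal value at year 3: TV = D_3×(1+g_2)/(r−g_2) = 3.12450/0.035 = 89.27141
P_0 = D_1/(1+r)^1 + D_2/(1+r)^2 + D_3/(1+r)^3 + TV/(1+r)^3
    = 2.06718 + 2.20271 + 2.34711 + 70.27923 = 76.89624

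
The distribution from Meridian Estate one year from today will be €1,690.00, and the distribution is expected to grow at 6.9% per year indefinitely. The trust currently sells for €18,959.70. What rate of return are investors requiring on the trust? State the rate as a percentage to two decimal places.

P = D₁/(r − g) ⇒ r = D₁/P + g = €1,690.0000/€18,959.70 + 0.069 = 0.089136 + 0.069 = 0.158136

15.81%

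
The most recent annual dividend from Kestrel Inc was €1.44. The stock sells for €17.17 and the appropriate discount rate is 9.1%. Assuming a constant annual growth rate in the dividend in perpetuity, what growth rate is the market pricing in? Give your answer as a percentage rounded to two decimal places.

P = D₀(1+g)/(r−g) ⇒ P(r−g) = D₀(1+g) ⇒ g(P+D₀) = P·r − D₀
g = (P·r − D₀)/(P + D₀) = (€17.17×0.091 − €1.44) / (€17.17 + €1.44) = 0.006581

0.66%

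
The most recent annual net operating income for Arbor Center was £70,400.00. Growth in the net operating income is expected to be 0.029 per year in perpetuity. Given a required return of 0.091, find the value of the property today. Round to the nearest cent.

£1168412.90

D₁ = D₀ × (1 + g) = £70,400.00 × 1.029 = £72,441.6000
Growing perpetuity: P = D₁ / (r − g) = £72,441.6000 / (0.091 − 0.029) = £1,168,412.90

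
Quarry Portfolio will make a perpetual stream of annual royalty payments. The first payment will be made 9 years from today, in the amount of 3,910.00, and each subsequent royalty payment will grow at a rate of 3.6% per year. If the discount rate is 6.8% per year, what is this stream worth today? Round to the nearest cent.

Value at end of year 8: C₁ / (r − g) = 3,910.00 / (0.068 − 0.036) = 122,187.5000
Discount to today: PV = 122,187.5000 / (1 + 0.068)^8 = 122,187.5000 / 1.692661 = 72,186.63

72186.63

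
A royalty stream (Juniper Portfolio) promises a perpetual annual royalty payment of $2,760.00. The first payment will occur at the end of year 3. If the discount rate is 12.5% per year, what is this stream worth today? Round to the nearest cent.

Value at end of year 2: C / r = $2,760.00 / 0.125 = $22,080.0000
Discount to today: PV = $22,080.0000 / (1 + 0.125)^2 = $22,080.0000 / 1.265625 = $17,445.93

$17445.93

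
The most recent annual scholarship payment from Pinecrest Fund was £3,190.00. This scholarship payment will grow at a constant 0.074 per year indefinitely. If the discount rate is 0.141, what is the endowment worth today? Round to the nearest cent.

£51135.22

D₁ = D₀ × (1 + g) = £3,190.00 × 1.074 = £3,426.0600
Growing perpetuity: P = D₁ / (r − g) = £3,426.0600 / (0.141 − 0.074) = £51,135.22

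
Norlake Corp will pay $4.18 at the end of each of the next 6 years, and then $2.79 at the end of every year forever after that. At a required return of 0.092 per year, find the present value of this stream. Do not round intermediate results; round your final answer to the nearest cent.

$36.52

PV of 6-year annuity: $4.18 × [1 − (1+0.092)^−6] / 0.092 = 18.63985
Perpetuity value at year 6: $2.79 / 0.092 = 30.32609
PV of perpetuity: 30.32609 / (1+0.092)^6 = 17.88465
Total PV = 18.63985 + 17.88465 = 36.52451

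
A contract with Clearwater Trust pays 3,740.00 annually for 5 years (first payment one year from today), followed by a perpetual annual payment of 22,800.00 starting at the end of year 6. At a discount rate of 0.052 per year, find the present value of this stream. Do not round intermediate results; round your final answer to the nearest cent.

356395.95

PV of 5-year annuity: 3,740.00 × [1 − (1+0.052)^−5] / 0.052 = 16103.11197
Perpetuity value at year 5: 22,800.00 / 0.052 = 438461.53846
PV of perpetuity: 438461.53846 / (1+0.052)^5 = 340292.83447
Total PV = 16103.11197 + 340292.83447 = 356395.94644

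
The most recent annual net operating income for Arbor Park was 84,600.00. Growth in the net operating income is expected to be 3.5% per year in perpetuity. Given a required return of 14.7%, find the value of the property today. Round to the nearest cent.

781794.64

D₁ = D₀ × (1 + g) = 84,600.00 × 1.035 = 87,561.0000
Growing perpetuity: P = D₁ / (r − g) = 87,561.0000 / (0.147 − 0.035) = 781,794.64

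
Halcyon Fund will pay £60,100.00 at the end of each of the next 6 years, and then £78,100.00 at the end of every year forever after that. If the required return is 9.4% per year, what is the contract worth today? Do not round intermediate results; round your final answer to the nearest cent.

PV of 6-year annuity: £60,100.00 × [1 − (1+0.094)^−6] / 0.094 = 266418.50771
Perpetuity value at year 6: £78,100.00 / 0.094 = 830851.06383
PV of perpetuity: 830851.06383 / (1+0.094)^6 = 484639.99141
Total PV = 266418.50771 + 484639.99141 = 751058.49912

£751058.50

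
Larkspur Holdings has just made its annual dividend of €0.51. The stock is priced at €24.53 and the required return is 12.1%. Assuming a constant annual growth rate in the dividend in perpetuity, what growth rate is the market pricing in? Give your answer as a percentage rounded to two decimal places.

9.82%

P = D₀(1+g)/(r−g) ⇒ P(r−g) = D₀(1+g) ⇒ g(P+D₀) = P·r − D₀
g = (P·r − D₀)/(P + D₀) = (€24.53×0.121 − €0.51) / (€24.53 + €0.51) = 0.098168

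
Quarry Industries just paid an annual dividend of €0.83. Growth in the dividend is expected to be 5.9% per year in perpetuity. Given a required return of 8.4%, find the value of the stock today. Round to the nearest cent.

D₁ = D₀ × (1 + g) = €0.83 × 1.059 = €0.8790
Growing perpetuity: P = D₁ / (r − g) = €0.8790 / (0.084 − 0.059) = €35.16

€35.16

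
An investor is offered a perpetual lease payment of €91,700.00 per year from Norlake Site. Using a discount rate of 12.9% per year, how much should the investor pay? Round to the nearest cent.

Level perpetuity: PV = C / r = €91,700.00 / 0.129 = €710,852.71

€710852.71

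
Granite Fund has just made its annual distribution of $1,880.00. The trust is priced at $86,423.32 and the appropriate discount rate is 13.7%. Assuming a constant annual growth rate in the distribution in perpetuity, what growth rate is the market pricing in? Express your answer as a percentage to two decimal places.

P = D₀(1+g)/(r−g) ⇒ P(r−g) = D₀(1+g) ⇒ g(P+D₀) = P·r − D₀
g = (P·r − D₀)/(P + D₀) = ($86,423.32×0.137 − $1,880.00) / ($86,423.32 + $1,880.00) = 0.112793

11.28%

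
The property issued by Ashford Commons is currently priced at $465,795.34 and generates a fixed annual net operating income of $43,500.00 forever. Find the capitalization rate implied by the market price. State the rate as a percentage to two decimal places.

P = C/r ⇒ r = C/P = $43,500.00/$465,795.34 = 0.093389

9.34%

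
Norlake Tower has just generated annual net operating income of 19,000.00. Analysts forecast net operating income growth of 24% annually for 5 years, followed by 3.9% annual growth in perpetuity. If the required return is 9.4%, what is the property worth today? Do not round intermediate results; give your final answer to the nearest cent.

811989.59

D_1 = 23560.00000
D_2 = 29214.40000
D_3 = 36225.85600
D_4 = 44920.06144
D_5 = 55700.87619
Terminal value at year 5: TV = D_5×(1+g_2)/(r−g_2) = 57873.21036/0.055 = 1052240.18831
P_0 = D_1/(1+r)^1 + D_2/(1+r)^2 + D_3/(1+r)^3 + D_4/(1+r)^4 + D_5/(1+r)^5 + TV/(1+r)^5
    = 21535.64899 + 24409.69356 + 27667.29434 + 31359.63893 + 35544.74613 + 671472.56788 = 811989.58983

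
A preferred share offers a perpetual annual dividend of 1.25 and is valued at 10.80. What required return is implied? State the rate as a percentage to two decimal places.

P = C/r ⇒ r = C/P = 1.25/10.80 = 0.115741

11.57%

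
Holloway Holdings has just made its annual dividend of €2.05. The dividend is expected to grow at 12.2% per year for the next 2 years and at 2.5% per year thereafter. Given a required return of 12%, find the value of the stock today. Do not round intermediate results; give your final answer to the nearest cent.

€26.31

D_1 = 2.30010
D_2 = 2.58071
Terminal value at year 2: TV = D_2×(1+g_2)/(r−g_2) = 2.64523/0.095 = 27.84453
P_0 = D_1/(1+r)^1 + D_2/(1+r)^2 + TV/(1+r)^2
    = 2.05366 + 2.05733 + 22.19749 = 26.30847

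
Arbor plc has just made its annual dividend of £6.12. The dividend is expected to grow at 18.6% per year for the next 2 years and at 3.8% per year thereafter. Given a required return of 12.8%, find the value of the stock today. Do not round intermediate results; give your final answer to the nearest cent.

D_1 = 7.25832
D_2 = 8.60837
Terminal value at year 2: TV = D_2×(1+g_2)/(r−g_2) = 8.93549/0.09 = 99.28317
P_0 = D_1/(1+r)^1 + D_2/(1+r)^2 + TV/(1+r)^2
    = 6.43468 + 6.76554 + 78.02925 = 91.22948

£91.23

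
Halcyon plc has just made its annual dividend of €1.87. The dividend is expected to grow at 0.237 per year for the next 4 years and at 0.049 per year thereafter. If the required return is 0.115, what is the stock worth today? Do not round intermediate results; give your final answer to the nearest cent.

D_1 = 2.31319
D_2 = 2.86142
D_3 = 3.53957
D_4 = 4.37845
Terminal value at year 4: TV = D_4×(1+g_2)/(r−g_2) = 4.59299/0.066 = 69.59082
P_0 = D_1/(1+r)^1 + D_2/(1+r)^2 + D_3/(1+r)^3 + D_4/(1+r)^4 + TV/(1+r)^4
    = 2.07461 + 2.30161 + 2.55344 + 2.83283 + 45.02487 = 54.78736

€54.79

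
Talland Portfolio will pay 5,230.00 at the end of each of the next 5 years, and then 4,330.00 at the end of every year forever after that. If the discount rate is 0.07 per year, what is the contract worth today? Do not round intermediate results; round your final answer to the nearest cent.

65547.32

PV of 5-year annuity: 5,230.00 × [1 − (1+0.07)^−5] / 0.07 = 21444.03259
Perpetuity value at year 5: 4,330.00 / 0.07 = 61857.14286
PV of perpetuity: 61857.14286 / (1+0.07)^5 = 44103.28796
Total PV = 21444.03259 + 44103.28796 = 65547.32055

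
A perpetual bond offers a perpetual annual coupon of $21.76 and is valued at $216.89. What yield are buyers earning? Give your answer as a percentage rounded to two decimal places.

10.03%

P = C/r ⇒ r = C/P = $21.76/$216.89 = 0.100327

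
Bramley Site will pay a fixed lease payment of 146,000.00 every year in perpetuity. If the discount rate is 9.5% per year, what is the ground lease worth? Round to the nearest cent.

Level perpetuity: PV = C / r = 146,000.00 / 0.095 = 1,536,842.11

1536842.11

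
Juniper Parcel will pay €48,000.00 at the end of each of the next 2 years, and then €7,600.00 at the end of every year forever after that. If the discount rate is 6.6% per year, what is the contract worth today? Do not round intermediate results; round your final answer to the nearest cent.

PV of 2-year annuity: €48,000.00 × [1 − (1+0.066)^−2] / 0.066 = 87268.42644
Perpetuity value at year 2: €7,600.00 / 0.066 = 115151.51515
PV of perpetuity: 115151.51515 / (1+0.066)^2 = 101334.01430
Total PV = 87268.42644 + 101334.01430 = 188602.44074

€188602.44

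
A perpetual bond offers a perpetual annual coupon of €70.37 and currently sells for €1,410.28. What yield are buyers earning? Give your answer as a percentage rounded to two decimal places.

4.99%

P = C/r ⇒ r = C/P = €70.37/€1,410.28 = 0.049898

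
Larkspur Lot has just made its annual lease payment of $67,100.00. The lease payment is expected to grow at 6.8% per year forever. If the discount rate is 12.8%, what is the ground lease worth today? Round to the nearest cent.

D₁ = D₀ × (1 + g) = $67,100.00 × 1.068 = $71,662.8000
Growing perpetuity: P = D₁ / (r − g) = $71,662.8000 / (0.128 − 0.068) = $1,194,380.00

$1194380.00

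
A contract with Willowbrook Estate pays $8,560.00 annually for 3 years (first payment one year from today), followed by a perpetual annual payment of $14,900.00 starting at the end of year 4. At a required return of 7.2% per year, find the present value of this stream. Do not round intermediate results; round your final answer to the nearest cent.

$190366.89

PV of 3-year annuity: $8,560.00 × [1 − (1+0.072)^−3] / 0.072 = 22382.31182
Perpetuity value at year 3: $14,900.00 / 0.072 = 206944.44444
PV of perpetuity: 206944.44444 / (1+0.072)^3 = 167984.57924
Total PV = 22382.31182 + 167984.57924 = 190366.89106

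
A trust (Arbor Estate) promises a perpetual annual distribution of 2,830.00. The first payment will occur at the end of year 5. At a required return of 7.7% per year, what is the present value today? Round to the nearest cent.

27316.99

Value at end of year 4: C / r = 2,830.00 / 0.077 = 36,753.2468
Discount to today: PV = 36,753.2468 / (1 + 0.077)^4 = 36,753.2468 / 1.345435 = 27,316.99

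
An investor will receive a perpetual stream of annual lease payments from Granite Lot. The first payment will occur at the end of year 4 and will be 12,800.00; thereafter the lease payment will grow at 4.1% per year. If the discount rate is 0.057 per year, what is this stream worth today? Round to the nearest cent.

Value at end of year 3: C₁ / (r − g) = 12,800.00 / (0.057 − 0.041) = 800,000.0000
Discount to today: PV = 800,000.0000 / (1 + 0.057)^3 = 800,000.0000 / 1.180932 = 677,430.94

677430.94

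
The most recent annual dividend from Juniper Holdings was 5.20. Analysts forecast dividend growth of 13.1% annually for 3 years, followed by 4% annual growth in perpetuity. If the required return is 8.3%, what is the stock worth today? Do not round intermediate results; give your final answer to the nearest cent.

160.27

D_1 = 5.88120
D_2 = 6.65164
D_3 = 7.52300
Terminal value at year 3: TV = D_3×(1+g_2)/(r−g_2) = 7.82392/0.043 = 181.95167
P_0 = D_1/(1+r)^1 + D_2/(1+r)^2 + D_3/(1+r)^3 + TV/(1+r)^3
    = 5.43047 + 5.67116 + 5.92251 + 143.24210 = 160.26623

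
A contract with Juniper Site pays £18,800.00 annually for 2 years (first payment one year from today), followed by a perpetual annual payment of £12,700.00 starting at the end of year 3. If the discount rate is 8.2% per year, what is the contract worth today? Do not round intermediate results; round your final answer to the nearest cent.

PV of 2-year annuity: £18,800.00 × [1 − (1+0.082)^−2] / 0.082 = 33433.67010
Perpetuity value at year 2: £12,700.00 / 0.082 = 154878.04878
PV of perpetuity: 154878.04878 / (1+0.082)^2 = 132292.53759
Total PV = 33433.67010 + 132292.53759 = 165726.20770

£165726.21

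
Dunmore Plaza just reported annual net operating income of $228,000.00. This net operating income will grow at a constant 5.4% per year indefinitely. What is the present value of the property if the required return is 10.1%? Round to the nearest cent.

D₁ = D₀ × (1 + g) = $228,000.00 × 1.054 = $240,312.0000
Growing perpetuity: P = D₁ / (r − g) = $240,312.0000 / (0.101 − 0.054) = $5,113,021.28

$5113021.28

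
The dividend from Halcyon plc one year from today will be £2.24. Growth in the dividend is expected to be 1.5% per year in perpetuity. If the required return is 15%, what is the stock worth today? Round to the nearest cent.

Growing perpetuity: P = D₁ / (r − g) = £2.2400 / (0.15 − 0.015) = £16.59

£16.59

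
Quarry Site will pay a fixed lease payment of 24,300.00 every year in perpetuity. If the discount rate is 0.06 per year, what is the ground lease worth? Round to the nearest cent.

405000.00

Level perpetuity: PV = C / r = 24,300.00 / 0.06 = 405,000.00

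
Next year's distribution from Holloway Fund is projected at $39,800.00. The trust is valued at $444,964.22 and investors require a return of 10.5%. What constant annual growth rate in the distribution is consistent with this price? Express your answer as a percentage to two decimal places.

1.56%

P = D₁/(r−g) ⇒ g = r − D₁/P = 0.105 − $39,800.00/$444,964.22 = 0.015555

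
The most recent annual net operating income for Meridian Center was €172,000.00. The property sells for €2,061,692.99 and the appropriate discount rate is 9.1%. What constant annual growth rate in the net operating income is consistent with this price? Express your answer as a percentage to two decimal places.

P = D₀(1+g)/(r−g) ⇒ P(r−g) = D₀(1+g) ⇒ g(P+D₀) = P·r − D₀
g = (P·r − D₀)/(P + D₀) = (€2,061,692.99×0.091 − €172,000.00) / (€2,061,692.99 + €172,000.00) = 0.006990

0.70%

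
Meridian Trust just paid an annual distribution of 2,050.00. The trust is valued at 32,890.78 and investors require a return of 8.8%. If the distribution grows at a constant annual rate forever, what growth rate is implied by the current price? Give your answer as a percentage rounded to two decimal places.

2.42%

P = D₀(1+g)/(r−g) ⇒ P(r−g) = D₀(1+g) ⇒ g(P+D₀) = P·r − D₀
g = (P·r − D₀)/(P + D₀) = (32,890.78×0.088 − 2,050.00) / (32,890.78 + 2,050.00) = 0.024166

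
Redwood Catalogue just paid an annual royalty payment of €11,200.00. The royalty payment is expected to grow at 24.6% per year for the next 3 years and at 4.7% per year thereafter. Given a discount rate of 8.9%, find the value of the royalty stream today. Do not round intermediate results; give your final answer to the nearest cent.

€462454.67

D_1 = 13955.20000
D_2 = 17388.17920
D_3 = 21665.67128
Terminal value at year 3: TV = D_3×(1+g_2)/(r−g_2) = 22683.95783/0.042 = 540094.23413
P_0 = D_1/(1+r)^1 + D_2/(1+r)^2 + D_3/(1+r)^3 + TV/(1+r)^3
    = 12814.69238 + 14662.17328 + 16776.00359 + 418201.80376 = 462454.67301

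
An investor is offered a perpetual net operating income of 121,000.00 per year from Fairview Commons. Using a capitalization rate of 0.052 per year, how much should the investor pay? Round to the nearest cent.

Level perpetuity: PV = C / r = 121,000.00 / 0.052 = 2,326,923.08

2326923.08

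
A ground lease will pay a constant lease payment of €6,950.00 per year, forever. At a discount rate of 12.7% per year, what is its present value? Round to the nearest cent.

Level perpetuity: PV = C / r = €6,950.00 / 0.127 = €54,724.41

€54724.41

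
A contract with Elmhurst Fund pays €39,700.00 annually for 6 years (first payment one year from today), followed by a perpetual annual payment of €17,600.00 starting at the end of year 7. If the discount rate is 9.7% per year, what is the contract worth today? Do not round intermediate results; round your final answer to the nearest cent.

€278546.69

PV of 6-year annuity: €39,700.00 × [1 − (1+0.097)^−6] / 0.097 = 174434.60027
Perpetuity value at year 6: €17,600.00 / 0.097 = 181443.29897
PV of perpetuity: 181443.29897 / (1+0.097)^6 = 104112.09079
Total PV = 174434.60027 + 104112.09079 = 278546.69106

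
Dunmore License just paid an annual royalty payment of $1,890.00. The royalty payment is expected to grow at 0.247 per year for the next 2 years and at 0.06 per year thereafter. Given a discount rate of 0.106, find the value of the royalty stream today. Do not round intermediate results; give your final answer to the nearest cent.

D_1 = 2356.83000
D_2 = 2938.96701
Terminal value at year 2: TV = D_2×(1+g_2)/(r−g_2) = 3115.30503/0.046 = 67724.02240
P_0 = D_1/(1+r)^1 + D_2/(1+r)^2 + TV/(1+r)^2
    = 2130.94937 + 2402.61651 + 55364.64133 = 59898.20721

$59898.21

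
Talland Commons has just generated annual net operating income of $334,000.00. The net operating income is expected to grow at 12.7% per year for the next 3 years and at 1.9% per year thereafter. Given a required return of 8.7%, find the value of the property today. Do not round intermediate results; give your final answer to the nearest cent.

D_1 = 376418.00000
D_2 = 424223.08600
D_3 = 478099.41792
Terminal value at year 3: TV = D_3×(1+g_2)/(r−g_2) = 487183.30686/0.068 = 7164460.39504
P_0 = D_1/(1+r)^1 + D_2/(1+r)^2 + D_3/(1+r)^3 + TV/(1+r)^3
    = 346290.70837 + 359033.69672 + 372245.60828 + 5578209.92412 = 6655779.93750

$6655779.94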